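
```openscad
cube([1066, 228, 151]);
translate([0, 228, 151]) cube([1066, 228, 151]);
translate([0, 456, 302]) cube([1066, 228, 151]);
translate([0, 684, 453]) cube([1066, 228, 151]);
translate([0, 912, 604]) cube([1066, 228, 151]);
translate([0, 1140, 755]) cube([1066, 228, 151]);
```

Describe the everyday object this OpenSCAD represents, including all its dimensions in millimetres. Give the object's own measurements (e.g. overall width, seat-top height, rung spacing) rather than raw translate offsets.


A straight staircase of 6 solid steps. Each step is 1066 mm wide (x), 228 mm deep (y, the going) and 151 mm tall (the rise). The first step rests on the floor; each subsequent step sits one going further in +y and one rise higher in +z, directly behind and above the previous step with no overlap.


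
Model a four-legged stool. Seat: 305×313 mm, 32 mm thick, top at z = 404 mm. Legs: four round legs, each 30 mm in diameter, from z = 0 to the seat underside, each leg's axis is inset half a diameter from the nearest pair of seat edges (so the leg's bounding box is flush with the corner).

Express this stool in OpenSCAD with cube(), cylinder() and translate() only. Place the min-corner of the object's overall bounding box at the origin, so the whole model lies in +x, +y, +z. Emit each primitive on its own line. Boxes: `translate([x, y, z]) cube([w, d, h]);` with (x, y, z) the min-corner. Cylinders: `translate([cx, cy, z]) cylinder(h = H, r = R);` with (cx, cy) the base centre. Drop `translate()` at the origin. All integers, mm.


translate([0, 0, 372]) cube([305, 313, 32]);
translate([15, 15, 0]) cylinder(h = 372, r = 15);
translate([290, 15, 0]) cylinder(h = 372, r = 15);
translate([15, 298, 0]) cylinder(h = 372, r = 15);
translate([290, 298, 0]) cylinder(h = 372, r = 15);


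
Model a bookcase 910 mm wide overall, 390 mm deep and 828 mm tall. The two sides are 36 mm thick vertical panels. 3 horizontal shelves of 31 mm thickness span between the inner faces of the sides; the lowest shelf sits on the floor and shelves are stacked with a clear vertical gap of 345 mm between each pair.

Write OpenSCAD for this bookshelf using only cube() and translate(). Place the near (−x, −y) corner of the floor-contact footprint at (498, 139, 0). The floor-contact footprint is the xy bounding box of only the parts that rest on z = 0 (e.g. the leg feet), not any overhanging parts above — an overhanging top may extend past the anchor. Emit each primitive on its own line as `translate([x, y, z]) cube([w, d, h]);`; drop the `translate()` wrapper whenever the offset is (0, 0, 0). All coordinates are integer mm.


translate([498, 139, 0]) cube([36, 390, 828]);
translate([1372, 139, 0]) cube([36, 390, 828]);
translate([534, 139, 0]) cube([838, 390, 31]);
translate([534, 139, 376]) cube([838, 390, 31]);
translate([534, 139, 752]) cube([838, 390, 31]);


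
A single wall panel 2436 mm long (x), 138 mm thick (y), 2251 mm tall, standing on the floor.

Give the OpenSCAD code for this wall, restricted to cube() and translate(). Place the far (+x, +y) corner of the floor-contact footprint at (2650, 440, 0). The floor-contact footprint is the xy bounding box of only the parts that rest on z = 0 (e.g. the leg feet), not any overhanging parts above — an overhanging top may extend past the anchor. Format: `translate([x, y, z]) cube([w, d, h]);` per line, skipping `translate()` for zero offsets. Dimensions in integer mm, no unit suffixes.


translate([214, 302, 0]) cube([2436, 138, 2251]);


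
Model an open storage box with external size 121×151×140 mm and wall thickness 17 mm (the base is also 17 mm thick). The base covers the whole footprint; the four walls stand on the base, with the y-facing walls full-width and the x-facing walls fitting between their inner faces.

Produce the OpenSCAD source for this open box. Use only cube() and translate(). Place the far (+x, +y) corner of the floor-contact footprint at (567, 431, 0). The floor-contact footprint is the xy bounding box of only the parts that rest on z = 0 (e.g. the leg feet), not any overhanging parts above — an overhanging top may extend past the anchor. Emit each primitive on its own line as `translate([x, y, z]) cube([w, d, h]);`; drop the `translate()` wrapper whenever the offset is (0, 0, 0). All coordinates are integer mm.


translate([446, 280, 0]) cube([121, 151, 17]);
translate([446, 280, 17]) cube([121, 17, 123]);
translate([446, 414, 17]) cube([121, 17, 123]);
translate([446, 297, 17]) cube([17, 117, 123]);
translate([550, 297, 17]) cube([17, 117, 123]);


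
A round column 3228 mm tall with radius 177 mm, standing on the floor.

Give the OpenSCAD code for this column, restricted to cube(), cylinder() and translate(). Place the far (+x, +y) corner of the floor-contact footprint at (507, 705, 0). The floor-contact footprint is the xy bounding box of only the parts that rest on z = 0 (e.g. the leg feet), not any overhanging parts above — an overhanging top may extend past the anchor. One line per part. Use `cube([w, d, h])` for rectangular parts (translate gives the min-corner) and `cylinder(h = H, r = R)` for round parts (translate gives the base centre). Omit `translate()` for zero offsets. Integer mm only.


translate([330, 528, 0]) cylinder(h = 3228, r = 177);


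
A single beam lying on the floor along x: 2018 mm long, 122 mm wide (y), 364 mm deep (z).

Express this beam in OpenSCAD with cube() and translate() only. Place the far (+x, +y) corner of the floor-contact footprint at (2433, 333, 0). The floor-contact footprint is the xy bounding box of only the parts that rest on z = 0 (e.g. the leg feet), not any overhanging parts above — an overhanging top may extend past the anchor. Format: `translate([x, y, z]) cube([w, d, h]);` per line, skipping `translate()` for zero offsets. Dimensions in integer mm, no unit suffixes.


translate([415, 211, 0]) cube([2018, 122, 364]);


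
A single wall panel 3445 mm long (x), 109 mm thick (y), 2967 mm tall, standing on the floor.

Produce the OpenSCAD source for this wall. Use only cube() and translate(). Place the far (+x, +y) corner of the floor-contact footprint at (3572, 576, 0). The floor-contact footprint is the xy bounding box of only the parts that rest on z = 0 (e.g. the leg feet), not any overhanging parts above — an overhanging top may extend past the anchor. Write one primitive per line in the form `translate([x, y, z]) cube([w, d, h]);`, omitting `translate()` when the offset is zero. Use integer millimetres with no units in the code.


translate([127, 467, 0]) cube([3445, 109, 2967]);


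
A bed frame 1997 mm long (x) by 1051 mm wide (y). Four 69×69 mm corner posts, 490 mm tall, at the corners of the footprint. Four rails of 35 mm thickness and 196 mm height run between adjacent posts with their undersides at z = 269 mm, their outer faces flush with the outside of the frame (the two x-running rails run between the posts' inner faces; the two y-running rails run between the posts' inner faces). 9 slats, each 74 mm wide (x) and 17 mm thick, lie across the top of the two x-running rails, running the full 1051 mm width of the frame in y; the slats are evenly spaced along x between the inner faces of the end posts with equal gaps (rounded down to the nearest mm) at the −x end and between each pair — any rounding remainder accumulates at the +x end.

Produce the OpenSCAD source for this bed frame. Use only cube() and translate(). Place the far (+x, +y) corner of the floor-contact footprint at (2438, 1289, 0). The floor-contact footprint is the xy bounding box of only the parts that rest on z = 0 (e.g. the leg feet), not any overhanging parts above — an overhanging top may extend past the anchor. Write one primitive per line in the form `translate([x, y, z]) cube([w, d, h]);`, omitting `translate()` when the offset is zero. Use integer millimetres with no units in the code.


translate([441, 238, 0]) cube([69, 69, 490]);
translate([441, 1220, 0]) cube([69, 69, 490]);
translate([2369, 238, 0]) cube([69, 69, 490]);
translate([2369, 1220, 0]) cube([69, 69, 490]);
translate([510, 238, 269]) cube([1859, 35, 196]);
translate([510, 1254, 269]) cube([1859, 35, 196]);
translate([441, 307, 269]) cube([35, 913, 196]);
translate([2403, 307, 269]) cube([35, 913, 196]);
translate([629, 238, 465]) cube([74, 1051, 17]);
translate([822, 238, 465]) cube([74, 1051, 17]);
translate([1015, 238, 465]) cube([74, 1051, 17]);
translate([1208, 238, 465]) cube([74, 1051, 17]);
translate([1401, 238, 465]) cube([74, 1051, 17]);
translate([1594, 238, 465]) cube([74, 1051, 17]);
translate([1787, 238, 465]) cube([74, 1051, 17]);
translate([1980, 238, 465]) cube([74, 1051, 17]);
translate([2173, 238, 465]) cube([74, 1051, 17]);


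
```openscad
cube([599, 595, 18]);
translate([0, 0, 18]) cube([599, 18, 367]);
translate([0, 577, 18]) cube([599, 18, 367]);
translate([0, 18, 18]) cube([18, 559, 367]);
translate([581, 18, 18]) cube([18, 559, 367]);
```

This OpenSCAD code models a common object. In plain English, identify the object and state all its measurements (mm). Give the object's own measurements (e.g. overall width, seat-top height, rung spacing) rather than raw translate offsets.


An open-topped rectangular box: outside dimensions 599×595×385 mm, with a uniform wall and base thickness of 18 mm. The base is a full 599×595 slab on the floor; four walls sit on top of the base. The front and back walls (the −y and +y sides) span the full width; the two side walls fit between them.


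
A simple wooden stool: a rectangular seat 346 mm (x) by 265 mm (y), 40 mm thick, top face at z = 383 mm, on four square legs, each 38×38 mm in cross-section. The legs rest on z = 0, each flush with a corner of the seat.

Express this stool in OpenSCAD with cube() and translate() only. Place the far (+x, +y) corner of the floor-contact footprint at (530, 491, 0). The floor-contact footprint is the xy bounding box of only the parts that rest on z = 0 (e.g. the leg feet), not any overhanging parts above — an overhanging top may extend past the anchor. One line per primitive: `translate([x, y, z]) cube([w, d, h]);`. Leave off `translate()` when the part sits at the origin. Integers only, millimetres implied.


// leg_h = 383 - 40 = 343
translate([184, 226, 343]) cube([346, 265, 40]);
translate([184, 226, 0]) cube([38, 38, 343]);
translate([492, 226, 0]) cube([38, 38, 343]);
translate([184, 453, 0]) cube([38, 38, 343]);
translate([492, 453, 0]) cube([38, 38, 343]);


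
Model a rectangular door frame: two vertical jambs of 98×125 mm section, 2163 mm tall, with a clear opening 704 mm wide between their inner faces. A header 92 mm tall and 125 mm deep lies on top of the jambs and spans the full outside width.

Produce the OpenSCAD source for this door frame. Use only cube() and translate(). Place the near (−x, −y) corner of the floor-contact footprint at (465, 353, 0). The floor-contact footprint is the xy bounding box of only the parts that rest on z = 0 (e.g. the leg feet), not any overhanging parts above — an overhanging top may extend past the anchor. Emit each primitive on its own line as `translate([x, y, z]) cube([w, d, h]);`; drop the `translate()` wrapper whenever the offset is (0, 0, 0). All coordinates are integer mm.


translate([465, 353, 0]) cube([98, 125, 2163]);
translate([1267, 353, 0]) cube([98, 125, 2163]);
translate([465, 353, 2163]) cube([900, 125, 92]);


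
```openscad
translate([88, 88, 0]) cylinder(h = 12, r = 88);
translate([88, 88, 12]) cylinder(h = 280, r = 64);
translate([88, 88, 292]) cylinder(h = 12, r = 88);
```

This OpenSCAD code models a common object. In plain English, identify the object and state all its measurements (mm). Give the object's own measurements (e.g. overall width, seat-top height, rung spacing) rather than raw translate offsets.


A spool: two coaxial disc flanges of radius 88 mm and thickness 12 mm, joined by a core cylinder of radius 64 mm and height 280 mm. The lower flange rests on z = 0 and the three cylinders share a vertical axis.


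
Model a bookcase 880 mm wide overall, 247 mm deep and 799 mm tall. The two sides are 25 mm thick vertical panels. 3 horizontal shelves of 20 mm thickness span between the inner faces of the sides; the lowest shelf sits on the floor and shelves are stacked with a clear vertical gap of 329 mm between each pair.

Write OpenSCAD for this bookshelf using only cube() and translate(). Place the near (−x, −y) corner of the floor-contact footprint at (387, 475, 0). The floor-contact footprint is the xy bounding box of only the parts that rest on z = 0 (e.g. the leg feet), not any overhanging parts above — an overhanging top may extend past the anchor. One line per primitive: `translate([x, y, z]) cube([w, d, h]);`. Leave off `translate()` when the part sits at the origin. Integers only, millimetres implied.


translate([387, 475, 0]) cube([25, 247, 799]);
translate([1242, 475, 0]) cube([25, 247, 799]);
translate([412, 475, 0]) cube([830, 247, 20]);
translate([412, 475, 349]) cube([830, 247, 20]);
translate([412, 475, 698]) cube([830, 247, 20]);


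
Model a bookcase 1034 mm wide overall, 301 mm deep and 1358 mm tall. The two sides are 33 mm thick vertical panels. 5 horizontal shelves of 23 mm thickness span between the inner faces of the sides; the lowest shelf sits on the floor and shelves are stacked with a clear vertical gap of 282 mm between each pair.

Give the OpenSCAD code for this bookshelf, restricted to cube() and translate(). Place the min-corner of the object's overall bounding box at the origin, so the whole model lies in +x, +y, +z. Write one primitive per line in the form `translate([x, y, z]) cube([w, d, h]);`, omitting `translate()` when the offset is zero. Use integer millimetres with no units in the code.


cube([33, 301, 1358]);
translate([1001, 0, 0]) cube([33, 301, 1358]);
translate([33, 0, 0]) cube([968, 301, 23]);
translate([33, 0, 305]) cube([968, 301, 23]);
translate([33, 0, 610]) cube([968, 301, 23]);
translate([33, 0, 915]) cube([968, 301, 23]);
translate([33, 0, 1220]) cube([968, 301, 23]);


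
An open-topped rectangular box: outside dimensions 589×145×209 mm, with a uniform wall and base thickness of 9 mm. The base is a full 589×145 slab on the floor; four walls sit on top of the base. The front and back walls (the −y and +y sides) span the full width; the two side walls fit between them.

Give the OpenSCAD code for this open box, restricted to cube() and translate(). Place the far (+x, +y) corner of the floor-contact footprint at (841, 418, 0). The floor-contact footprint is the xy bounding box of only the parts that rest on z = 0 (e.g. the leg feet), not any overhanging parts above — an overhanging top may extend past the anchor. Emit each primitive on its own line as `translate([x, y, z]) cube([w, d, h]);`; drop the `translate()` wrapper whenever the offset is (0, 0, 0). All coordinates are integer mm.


translate([252, 273, 0]) cube([589, 145, 9]);
translate([252, 273, 9]) cube([589, 9, 200]);
translate([252, 409, 9]) cube([589, 9, 200]);
translate([252, 282, 9]) cube([9, 127, 200]);
translate([832, 282, 9]) cube([9, 127, 200]);


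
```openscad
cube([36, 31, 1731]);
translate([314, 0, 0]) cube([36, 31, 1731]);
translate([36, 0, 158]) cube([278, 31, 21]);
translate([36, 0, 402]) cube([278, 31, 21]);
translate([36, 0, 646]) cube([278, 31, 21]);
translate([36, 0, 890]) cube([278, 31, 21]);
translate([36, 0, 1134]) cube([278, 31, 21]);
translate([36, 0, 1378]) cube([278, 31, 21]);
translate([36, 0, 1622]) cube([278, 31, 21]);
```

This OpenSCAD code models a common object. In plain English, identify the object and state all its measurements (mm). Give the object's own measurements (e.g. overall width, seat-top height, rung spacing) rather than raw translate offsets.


A straight ladder. Two 36×31 mm vertical rails, 1731 mm tall, stand 350 mm apart (outside-to-outside) with their front faces coplanar on the −y side. 7 rungs, each 31 mm deep and 21 mm tall, span between the inner faces of the rails, front faces flush with the rails. The lowest rung's underside is at z = 158 mm and rungs are spaced 244 mm apart (underside to underside).


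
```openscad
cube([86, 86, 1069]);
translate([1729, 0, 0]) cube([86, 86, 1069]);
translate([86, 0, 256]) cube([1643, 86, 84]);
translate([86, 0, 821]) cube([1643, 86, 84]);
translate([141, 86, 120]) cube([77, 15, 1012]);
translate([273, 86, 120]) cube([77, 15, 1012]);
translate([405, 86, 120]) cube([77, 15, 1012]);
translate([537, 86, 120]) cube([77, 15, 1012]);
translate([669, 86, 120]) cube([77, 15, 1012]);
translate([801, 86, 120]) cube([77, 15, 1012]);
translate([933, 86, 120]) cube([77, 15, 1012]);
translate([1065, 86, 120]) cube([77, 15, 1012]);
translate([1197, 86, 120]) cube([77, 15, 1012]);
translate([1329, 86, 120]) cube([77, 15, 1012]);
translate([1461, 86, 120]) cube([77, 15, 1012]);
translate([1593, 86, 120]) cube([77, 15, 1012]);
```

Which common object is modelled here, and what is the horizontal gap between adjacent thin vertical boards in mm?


A fence section. The picket gap is 55 mm.

Two posts, two rails, 12 pickets — a fence section. Span 1643 mm holds 12 pickets of 77 mm with 13 equal gaps: ⌊(1643 − 12·77) / 13⌋ = 55 mm.


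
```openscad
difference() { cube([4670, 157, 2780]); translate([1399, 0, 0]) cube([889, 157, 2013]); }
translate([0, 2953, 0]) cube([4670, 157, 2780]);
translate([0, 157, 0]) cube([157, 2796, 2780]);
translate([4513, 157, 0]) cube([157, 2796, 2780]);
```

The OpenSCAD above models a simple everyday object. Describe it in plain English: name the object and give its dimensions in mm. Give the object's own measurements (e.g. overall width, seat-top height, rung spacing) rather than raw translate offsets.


A single room: four walls, each 2780 mm tall and 157 mm thick, enclosing an outside footprint 4670×3110 mm (x × y), no floor or roof. The front and back walls (−y and +y sides) run the full x-width; the side walls fit between their inner faces. A door opening 889 mm wide and 2013 mm tall is cut through the front wall from the floor up, its −x edge 1399 mm from the wall's −x end.


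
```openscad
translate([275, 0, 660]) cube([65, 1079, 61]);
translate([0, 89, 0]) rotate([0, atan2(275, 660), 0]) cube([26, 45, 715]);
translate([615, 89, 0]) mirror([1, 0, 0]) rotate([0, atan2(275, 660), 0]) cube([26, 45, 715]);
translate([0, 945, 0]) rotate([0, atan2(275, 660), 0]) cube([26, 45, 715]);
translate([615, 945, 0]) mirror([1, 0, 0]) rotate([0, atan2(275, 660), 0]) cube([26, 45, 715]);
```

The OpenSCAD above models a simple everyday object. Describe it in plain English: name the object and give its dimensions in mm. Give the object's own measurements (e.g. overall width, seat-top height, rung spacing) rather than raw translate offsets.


A sawhorse. A 65×1079×61 mm beam (x, y, z) sits on two A-frame leg pairs. Each pair is two raked legs of 26×45 mm section (45 mm along y) splaying symmetrically in x. Each leg rises 660 mm vertically over 275 mm of horizontal reach and is 715 mm long along its own axis. Every leg's outer bottom edge rests on the floor and its outer top edge meets a bottom edge of the beam — the left legs (tilting toward +x) meet the beam's −x bottom edge, the right legs (their mirror images, tilting toward −x) meet its +x bottom edge — so the leg tops tuck under the beam, the beam's underside is 660 mm above the floor, and the feet are 615 mm apart outside-to-outside with the beam centred between them. The two leg pairs are set in 89 mm from either end of the beam.


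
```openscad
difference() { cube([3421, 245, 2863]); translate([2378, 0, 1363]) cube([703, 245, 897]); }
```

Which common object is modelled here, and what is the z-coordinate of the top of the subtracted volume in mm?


A wall with a window opening. The window head height is 2260 mm.

A wall with a rectangular opening subtracted — a window. Sill at z = 1363, opening 897 mm tall, so the head is at 1363 + 897 = 2260 mm.


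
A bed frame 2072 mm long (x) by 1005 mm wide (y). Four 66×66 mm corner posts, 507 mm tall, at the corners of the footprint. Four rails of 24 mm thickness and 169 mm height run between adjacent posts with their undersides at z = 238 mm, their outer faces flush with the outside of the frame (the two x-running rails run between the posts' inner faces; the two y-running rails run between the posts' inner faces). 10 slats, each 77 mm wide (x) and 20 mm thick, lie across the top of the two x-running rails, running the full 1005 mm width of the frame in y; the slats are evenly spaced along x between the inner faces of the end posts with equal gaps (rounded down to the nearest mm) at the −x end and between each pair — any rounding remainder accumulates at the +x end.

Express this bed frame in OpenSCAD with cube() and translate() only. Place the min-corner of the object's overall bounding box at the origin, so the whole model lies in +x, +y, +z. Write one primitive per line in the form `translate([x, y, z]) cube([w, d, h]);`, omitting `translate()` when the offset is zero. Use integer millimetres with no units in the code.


cube([66, 66, 507]);
translate([0, 939, 0]) cube([66, 66, 507]);
translate([2006, 0, 0]) cube([66, 66, 507]);
translate([2006, 939, 0]) cube([66, 66, 507]);
translate([66, 0, 238]) cube([1940, 24, 169]);
translate([66, 981, 238]) cube([1940, 24, 169]);
translate([0, 66, 238]) cube([24, 873, 169]);
translate([2048, 66, 238]) cube([24, 873, 169]);
translate([172, 0, 407]) cube([77, 1005, 20]);
translate([355, 0, 407]) cube([77, 1005, 20]);
translate([538, 0, 407]) cube([77, 1005, 20]);
translate([721, 0, 407]) cube([77, 1005, 20]);
translate([904, 0, 407]) cube([77, 1005, 20]);
translate([1087, 0, 407]) cube([77, 1005, 20]);
translate([1270, 0, 407]) cube([77, 1005, 20]);
translate([1453, 0, 407]) cube([77, 1005, 20]);
translate([1636, 0, 407]) cube([77, 1005, 20]);
translate([1819, 0, 407]) cube([77, 1005, 20]);


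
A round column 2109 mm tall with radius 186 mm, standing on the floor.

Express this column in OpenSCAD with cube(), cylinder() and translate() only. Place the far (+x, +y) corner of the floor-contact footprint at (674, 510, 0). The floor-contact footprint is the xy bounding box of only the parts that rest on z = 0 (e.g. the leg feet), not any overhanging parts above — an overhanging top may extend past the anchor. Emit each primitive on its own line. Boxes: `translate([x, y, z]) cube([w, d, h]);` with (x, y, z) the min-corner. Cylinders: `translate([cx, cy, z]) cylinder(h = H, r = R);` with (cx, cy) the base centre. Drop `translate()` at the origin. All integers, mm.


translate([488, 324, 0]) cylinder(h = 2109, r = 186);


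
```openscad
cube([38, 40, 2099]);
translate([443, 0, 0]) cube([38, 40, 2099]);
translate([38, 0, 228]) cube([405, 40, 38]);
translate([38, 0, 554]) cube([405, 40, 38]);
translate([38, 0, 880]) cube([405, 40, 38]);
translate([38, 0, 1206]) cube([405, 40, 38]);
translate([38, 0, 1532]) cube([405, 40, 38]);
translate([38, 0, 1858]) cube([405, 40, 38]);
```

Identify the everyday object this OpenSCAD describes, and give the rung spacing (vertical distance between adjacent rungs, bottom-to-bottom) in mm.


A ladder. The rung spacing is 326 mm.

Two tall 38×40 posts with 6 short bars between them — a ladder. Adjacent rungs sit at z = 228 and z = 554, so the spacing is 554 − 228 = 326 mm.


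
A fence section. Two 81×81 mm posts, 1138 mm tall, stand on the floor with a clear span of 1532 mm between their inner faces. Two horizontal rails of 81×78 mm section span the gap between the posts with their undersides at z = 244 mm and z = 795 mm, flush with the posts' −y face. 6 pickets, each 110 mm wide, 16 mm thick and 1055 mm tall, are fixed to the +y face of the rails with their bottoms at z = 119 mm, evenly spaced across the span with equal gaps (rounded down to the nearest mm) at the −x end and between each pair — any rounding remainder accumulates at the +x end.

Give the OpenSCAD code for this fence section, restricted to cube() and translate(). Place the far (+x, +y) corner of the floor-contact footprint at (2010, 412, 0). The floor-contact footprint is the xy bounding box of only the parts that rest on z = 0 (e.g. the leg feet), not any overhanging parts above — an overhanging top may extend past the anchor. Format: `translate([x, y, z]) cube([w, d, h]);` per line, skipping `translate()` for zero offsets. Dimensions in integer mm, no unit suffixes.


translate([316, 331, 0]) cube([81, 81, 1138]);
translate([1929, 331, 0]) cube([81, 81, 1138]);
translate([397, 331, 244]) cube([1532, 81, 78]);
translate([397, 331, 795]) cube([1532, 81, 78]);
translate([521, 412, 119]) cube([110, 16, 1055]);
translate([755, 412, 119]) cube([110, 16, 1055]);
translate([989, 412, 119]) cube([110, 16, 1055]);
translate([1223, 412, 119]) cube([110, 16, 1055]);
translate([1457, 412, 119]) cube([110, 16, 1055]);
translate([1691, 412, 119]) cube([110, 16, 1055]);


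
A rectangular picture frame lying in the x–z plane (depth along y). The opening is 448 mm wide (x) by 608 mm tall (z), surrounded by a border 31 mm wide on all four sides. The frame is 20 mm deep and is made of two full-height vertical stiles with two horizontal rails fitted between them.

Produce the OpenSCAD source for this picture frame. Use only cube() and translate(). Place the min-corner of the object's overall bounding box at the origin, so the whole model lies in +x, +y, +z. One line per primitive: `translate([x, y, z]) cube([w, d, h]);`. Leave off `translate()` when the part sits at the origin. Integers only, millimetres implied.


cube([31, 20, 670]);
translate([479, 0, 0]) cube([31, 20, 670]);
translate([31, 0, 0]) cube([448, 20, 31]);
translate([31, 0, 639]) cube([448, 20, 31]);


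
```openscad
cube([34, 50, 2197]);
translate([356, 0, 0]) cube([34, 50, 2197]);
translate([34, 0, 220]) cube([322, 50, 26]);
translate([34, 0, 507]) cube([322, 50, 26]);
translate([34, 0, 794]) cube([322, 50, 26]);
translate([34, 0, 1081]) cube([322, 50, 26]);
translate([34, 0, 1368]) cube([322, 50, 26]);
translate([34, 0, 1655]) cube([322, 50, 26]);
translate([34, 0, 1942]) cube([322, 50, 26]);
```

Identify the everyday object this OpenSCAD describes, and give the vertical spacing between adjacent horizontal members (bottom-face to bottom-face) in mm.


A ladder. The rung spacing is 287 mm.

Two tall 34×50 posts with 7 short bars between them — a ladder. Adjacent rungs sit at z = 220 and z = 507, so the spacing is 507 − 220 = 287 mm.


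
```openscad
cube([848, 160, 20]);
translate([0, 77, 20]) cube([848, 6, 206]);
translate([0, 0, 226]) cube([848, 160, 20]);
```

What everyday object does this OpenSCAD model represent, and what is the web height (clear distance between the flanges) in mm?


An I-beam. The web height is 206 mm.

Two wide flanges with a thin centred web — an I-beam. Overall 246 mm minus two 20 mm flanges gives a web of 246 − 2·20 = 206 mm.


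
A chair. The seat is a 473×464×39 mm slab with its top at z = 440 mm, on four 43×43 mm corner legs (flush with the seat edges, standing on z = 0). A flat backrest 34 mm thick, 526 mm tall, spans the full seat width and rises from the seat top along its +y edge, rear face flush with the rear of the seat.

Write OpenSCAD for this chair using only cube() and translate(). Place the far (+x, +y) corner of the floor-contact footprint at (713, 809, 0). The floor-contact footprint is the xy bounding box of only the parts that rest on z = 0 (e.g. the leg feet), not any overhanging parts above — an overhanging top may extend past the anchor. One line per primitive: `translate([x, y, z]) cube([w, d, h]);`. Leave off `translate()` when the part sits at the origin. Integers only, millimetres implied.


translate([240, 345, 401]) cube([473, 464, 39]);
translate([240, 345, 0]) cube([43, 43, 401]);
translate([670, 345, 0]) cube([43, 43, 401]);
translate([240, 766, 0]) cube([43, 43, 401]);
translate([670, 766, 0]) cube([43, 43, 401]);
translate([240, 775, 440]) cube([473, 34, 526]);


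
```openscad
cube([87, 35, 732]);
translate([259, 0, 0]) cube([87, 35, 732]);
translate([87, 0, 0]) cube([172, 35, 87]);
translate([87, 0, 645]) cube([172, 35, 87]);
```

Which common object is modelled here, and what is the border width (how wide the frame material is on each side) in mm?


A picture frame. The border width is 87 mm.

Four thin pieces enclosing a rectangular opening — a picture frame. The two full-height stiles are 732 mm tall; the top rail sits at z = 645 and is 87 mm tall, so the border above the opening is 732 − 645 = 87 mm, matching the stile x-width.


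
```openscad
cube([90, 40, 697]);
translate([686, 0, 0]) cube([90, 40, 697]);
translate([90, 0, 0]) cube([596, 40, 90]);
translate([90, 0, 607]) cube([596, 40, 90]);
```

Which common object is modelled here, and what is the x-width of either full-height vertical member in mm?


A picture frame. The border width is 90 mm.

Four thin pieces enclosing a rectangular opening — a picture frame. The two full-height stiles are 697 mm tall; the top rail sits at z = 607 and is 90 mm tall, so the border above the opening is 697 − 607 = 90 mm, matching the stile x-width.


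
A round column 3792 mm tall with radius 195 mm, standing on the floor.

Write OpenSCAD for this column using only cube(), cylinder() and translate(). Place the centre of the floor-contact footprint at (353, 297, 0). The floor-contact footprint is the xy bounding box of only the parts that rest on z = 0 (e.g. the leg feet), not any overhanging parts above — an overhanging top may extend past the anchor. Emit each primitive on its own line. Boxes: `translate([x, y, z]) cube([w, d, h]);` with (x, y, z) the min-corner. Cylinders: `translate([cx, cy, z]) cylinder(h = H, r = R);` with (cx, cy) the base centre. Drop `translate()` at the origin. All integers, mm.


translate([353, 297, 0]) cylinder(h = 3792, r = 195);


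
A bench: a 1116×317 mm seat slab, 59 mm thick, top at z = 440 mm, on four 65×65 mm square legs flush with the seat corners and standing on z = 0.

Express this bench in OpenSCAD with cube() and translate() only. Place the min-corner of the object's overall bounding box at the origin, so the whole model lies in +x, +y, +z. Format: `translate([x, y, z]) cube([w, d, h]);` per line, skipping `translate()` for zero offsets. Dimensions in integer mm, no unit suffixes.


translate([0, 0, 381]) cube([1116, 317, 59]);
cube([65, 65, 381]);
translate([0, 252, 0]) cube([65, 65, 381]);
translate([1051, 0, 0]) cube([65, 65, 381]);
translate([1051, 252, 0]) cube([65, 65, 381]);


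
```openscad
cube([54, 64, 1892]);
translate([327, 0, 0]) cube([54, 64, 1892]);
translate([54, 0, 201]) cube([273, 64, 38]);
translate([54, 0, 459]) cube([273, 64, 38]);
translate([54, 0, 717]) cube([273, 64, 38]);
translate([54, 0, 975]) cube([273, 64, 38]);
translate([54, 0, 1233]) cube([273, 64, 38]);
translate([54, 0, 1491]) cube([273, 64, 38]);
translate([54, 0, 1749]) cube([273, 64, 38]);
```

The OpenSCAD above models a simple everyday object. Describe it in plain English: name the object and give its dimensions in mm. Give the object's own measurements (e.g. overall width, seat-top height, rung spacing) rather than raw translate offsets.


A straight ladder. Two 54×64 mm vertical rails, 1892 mm tall, stand 381 mm apart (outside-to-outside) with their front faces coplanar on the −y side. 7 rungs, each 64 mm deep and 38 mm tall, span between the inner faces of the rails, front faces flush with the rails. The lowest rung's underside is at z = 201 mm and rungs are spaced 258 mm apart (underside to underside).


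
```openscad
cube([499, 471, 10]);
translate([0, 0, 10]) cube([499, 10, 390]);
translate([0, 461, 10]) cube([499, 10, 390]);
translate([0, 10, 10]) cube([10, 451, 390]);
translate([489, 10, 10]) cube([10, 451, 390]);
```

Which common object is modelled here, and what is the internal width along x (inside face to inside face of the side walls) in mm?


An open box. The internal width is 479 mm.

A 499×471 base slab with four walls standing on it — an open box. The base is 499 mm wide and the walls are 10 mm thick, so the internal width is 499 − 2 × 10 = 479 mm.


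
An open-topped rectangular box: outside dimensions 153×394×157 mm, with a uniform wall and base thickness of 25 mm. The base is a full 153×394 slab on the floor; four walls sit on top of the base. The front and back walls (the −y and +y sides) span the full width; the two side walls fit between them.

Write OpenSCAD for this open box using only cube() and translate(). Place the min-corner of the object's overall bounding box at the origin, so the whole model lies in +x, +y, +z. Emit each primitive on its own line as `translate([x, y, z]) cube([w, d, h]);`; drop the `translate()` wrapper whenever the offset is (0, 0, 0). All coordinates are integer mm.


cube([153, 394, 25]);
translate([0, 0, 25]) cube([153, 25, 132]);
translate([0, 369, 25]) cube([153, 25, 132]);
translate([0, 25, 25]) cube([25, 344, 132]);
translate([128, 25, 25]) cube([25, 344, 132]);


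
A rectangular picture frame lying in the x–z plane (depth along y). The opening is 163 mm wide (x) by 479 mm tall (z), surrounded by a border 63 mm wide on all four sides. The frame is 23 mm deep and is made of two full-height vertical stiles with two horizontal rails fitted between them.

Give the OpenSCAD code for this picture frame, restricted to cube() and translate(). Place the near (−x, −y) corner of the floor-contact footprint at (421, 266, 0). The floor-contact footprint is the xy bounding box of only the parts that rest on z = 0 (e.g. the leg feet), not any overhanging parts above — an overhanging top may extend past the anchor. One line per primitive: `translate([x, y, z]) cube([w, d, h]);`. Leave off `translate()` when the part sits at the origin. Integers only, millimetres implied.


translate([421, 266, 0]) cube([63, 23, 605]);
translate([647, 266, 0]) cube([63, 23, 605]);
translate([484, 266, 0]) cube([163, 23, 63]);
translate([484, 266, 542]) cube([163, 23, 63]);


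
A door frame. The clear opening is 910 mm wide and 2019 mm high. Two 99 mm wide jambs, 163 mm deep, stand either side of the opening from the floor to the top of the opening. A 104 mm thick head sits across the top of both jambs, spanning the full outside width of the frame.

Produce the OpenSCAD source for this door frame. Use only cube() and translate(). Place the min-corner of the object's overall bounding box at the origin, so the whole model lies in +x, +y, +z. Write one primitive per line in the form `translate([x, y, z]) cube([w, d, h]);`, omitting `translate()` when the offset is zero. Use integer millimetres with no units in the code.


cube([99, 163, 2019]);
translate([1009, 0, 0]) cube([99, 163, 2019]);
translate([0, 0, 2019]) cube([1108, 163, 104]);


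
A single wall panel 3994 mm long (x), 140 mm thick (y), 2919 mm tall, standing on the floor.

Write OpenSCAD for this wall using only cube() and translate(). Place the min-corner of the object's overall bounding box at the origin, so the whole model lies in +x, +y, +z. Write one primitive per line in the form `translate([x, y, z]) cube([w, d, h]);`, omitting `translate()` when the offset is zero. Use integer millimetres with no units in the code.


cube([3994, 140, 2919]);


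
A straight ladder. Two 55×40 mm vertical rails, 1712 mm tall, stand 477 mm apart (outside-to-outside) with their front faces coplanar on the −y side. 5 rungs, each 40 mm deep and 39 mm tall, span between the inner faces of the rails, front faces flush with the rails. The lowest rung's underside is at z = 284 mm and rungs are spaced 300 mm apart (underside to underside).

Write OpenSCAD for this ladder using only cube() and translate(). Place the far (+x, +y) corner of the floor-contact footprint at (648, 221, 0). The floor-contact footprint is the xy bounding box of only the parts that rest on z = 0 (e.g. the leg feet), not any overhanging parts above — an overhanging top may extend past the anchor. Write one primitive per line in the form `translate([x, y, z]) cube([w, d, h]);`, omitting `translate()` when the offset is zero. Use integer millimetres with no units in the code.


// rung span = 477 - 2*55 = 367
// rung[k] z = 284 + k*300
translate([171, 181, 0]) cube([55, 40, 1712]);
translate([593, 181, 0]) cube([55, 40, 1712]);
translate([226, 181, 284]) cube([367, 40, 39]);
translate([226, 181, 584]) cube([367, 40, 39]);
translate([226, 181, 884]) cube([367, 40, 39]);
translate([226, 181, 1184]) cube([367, 40, 39]);
translate([226, 181, 1484]) cube([367, 40, 39]);


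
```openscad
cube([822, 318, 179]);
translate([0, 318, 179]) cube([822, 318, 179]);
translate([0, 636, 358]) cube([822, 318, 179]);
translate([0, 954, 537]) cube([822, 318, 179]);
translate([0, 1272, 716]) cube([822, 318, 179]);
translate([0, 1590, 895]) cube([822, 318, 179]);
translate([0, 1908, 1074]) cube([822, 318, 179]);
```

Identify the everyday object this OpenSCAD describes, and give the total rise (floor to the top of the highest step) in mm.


A staircase. The total rise is 1253 mm.

7 identical blocks, each offset up and back from the previous — a staircase. Each step is 179 mm tall and there are 7 of them, so the total rise is 7 × 179 = 1253 mm.


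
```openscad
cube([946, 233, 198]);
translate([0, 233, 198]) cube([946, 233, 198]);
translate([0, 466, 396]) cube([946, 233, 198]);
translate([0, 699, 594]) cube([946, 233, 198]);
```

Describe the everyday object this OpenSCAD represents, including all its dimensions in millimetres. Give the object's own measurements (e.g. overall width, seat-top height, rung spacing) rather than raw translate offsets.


A straight staircase of 4 solid steps. Each step is 946 mm wide (x), 233 mm deep (y, the going) and 198 mm tall (the rise). The first step rests on the floor; each subsequent step sits one going further in +y and one rise higher in +z, directly behind and above the previous step with no overlap.


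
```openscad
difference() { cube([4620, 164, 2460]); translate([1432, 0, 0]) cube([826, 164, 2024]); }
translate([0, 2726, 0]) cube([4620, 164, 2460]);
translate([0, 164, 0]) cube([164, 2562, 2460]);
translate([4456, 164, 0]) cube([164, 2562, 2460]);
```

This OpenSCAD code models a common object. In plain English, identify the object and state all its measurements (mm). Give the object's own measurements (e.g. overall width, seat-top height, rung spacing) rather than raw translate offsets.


A single room: four walls, each 2460 mm tall and 164 mm thick, enclosing an outside footprint 4620×2890 mm (x × y), no floor or roof. The front and back walls (−y and +y sides) run the full x-width; the side walls fit between their inner faces. A door opening 826 mm wide and 2024 mm tall is cut through the front wall from the floor up, its −x edge 1432 mm from the wall's −x end.


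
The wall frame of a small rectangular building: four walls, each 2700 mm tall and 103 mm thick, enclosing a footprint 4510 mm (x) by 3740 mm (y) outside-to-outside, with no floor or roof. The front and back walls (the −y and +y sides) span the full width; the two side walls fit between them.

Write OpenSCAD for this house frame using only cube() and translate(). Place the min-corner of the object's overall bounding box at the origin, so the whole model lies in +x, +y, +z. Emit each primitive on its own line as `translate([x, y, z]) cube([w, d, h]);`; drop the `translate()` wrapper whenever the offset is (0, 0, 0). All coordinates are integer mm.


cube([4510, 103, 2700]);
translate([0, 3637, 0]) cube([4510, 103, 2700]);
translate([0, 103, 0]) cube([103, 3534, 2700]);
translate([4407, 103, 0]) cube([103, 3534, 2700]);


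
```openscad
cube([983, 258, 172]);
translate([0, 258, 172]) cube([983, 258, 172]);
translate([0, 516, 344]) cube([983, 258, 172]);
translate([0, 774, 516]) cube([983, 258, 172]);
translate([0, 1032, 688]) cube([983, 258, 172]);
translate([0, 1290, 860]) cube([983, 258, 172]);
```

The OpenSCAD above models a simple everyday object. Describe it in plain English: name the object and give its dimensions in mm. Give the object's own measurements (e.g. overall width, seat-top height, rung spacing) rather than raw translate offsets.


A straight staircase of 6 solid steps. Each step is 983 mm wide (x), 258 mm deep (y, the going) and 172 mm tall (the rise). The first step rests on the floor; each subsequent step sits one going further in +y and one rise higher in +z, directly behind and above the previous step with no overlap.
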